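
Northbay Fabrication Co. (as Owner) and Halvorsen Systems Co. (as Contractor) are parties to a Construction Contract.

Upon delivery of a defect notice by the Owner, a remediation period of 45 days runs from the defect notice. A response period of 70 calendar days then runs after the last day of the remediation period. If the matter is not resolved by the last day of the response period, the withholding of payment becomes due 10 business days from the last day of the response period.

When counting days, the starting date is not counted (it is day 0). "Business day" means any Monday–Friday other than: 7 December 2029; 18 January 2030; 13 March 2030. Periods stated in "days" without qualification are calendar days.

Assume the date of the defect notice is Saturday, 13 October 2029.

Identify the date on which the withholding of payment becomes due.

19 February 2030

The last day of the remediation period: 45 calendar days after 13 October 2029 is 27 November 2029.
The last day of the response period: 70 calendar days after 27 November 2029 is 5 February 2030.
The date on which the withholding of payment becomes due: 10 business days after Tuesday, 5 February 2030, skipping weekends — Feb 6, Feb 7, Feb 8, Feb 11, Feb 12, Feb 13, Feb 14, Feb 15, Feb 18, Feb 19 — lands on Tuesday, 19 February 2030.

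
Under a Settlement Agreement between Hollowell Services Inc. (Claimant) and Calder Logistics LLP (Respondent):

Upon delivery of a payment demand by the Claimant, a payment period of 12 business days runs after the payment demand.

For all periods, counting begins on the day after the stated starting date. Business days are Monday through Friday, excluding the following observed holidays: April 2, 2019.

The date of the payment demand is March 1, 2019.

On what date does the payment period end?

March 19, 2019

The last day of the payment period: counting 12 business days from Friday, March 1, 2019 (Mar 4, Mar 5, Mar 6, Mar 7, …, Mar 15, Mar 18, Mar 19, skipping weekends) reaches Tuesday, March 19, 2019.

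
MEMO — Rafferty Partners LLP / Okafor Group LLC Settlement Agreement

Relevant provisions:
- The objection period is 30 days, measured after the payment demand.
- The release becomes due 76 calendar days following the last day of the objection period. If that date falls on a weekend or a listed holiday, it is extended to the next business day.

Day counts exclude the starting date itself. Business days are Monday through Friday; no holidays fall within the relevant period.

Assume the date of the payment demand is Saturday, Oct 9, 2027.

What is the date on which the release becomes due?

Jan 24, 2028

The last day of the objection period: Oct 9, 2027 + 30 days = Nov 8, 2027.
The date on which the release becomes due: Nov 8, 2027 + 76 days = Jan 23, 2028. That falls on a Sunday, so it rolls to the next business day, Monday, Jan 24, 2028.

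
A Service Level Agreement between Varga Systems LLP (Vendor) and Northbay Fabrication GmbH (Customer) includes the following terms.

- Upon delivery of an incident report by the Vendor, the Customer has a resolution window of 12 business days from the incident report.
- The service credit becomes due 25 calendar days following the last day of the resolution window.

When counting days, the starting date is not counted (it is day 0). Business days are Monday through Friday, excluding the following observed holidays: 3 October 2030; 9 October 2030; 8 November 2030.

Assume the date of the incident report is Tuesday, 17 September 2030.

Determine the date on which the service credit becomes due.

From Tuesday, 17 September 2030, 12 business days (Sep 18, Sep 19, Sep 20, Sep 23, …, Oct 1, Oct 2, Oct 4, skipping weekends and the listed holiday on Oct 3) brings us to Friday, 4 October 2030, which is the last day of the resolution window.
The date on which the service credit becomes due: 25 calendar days after 4 October 2030 is 29 October 2030.

29 October 2030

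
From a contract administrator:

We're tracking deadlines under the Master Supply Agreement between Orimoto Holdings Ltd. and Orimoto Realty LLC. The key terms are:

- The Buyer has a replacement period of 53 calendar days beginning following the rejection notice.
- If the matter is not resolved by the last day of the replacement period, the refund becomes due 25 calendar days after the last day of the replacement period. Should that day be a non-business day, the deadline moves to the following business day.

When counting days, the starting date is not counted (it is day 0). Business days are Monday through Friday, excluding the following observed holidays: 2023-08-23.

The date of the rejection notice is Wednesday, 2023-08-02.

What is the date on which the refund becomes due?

2023-10-19

The last day of the replacement period: 2023-08-02 + 53 days = 2023-09-24.
The date on which the refund becomes due: 25 calendar days after 2023-09-24 is 2023-10-19. 2023-10-19 is a Thursday and is not a listed holiday, so no roll-forward applies.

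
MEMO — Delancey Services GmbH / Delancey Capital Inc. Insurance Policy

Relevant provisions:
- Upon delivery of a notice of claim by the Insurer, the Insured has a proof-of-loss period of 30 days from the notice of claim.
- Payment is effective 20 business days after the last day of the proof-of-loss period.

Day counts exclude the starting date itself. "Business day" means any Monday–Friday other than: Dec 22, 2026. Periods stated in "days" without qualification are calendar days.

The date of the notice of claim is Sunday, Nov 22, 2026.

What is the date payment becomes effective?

The last day of the proof-of-loss period: Nov 22, 2026 + 30 days = Dec 22, 2026.
From Tuesday, Dec 22, 2026, 20 business days (Dec 23, Dec 24, Dec 25, Dec 28, …, Jan 15, Jan 18, Jan 19, skipping weekends) brings us to Tuesday, Jan 19, 2027, which is the date payment becomes effective.

Jan 19, 2027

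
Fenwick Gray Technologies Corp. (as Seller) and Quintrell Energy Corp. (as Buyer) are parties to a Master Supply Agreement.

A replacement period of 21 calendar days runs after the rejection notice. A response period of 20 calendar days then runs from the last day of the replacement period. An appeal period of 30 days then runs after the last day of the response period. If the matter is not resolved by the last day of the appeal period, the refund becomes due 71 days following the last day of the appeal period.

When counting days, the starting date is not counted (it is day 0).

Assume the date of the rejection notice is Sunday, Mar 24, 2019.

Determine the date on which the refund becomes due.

The last day of the replacement period: Mar 24, 2019 + 21 days = Apr 14, 2019.
The last day of the response period: 20 calendar days after Apr 14, 2019 is May 4, 2019.
The last day of the appeal period: May 4, 2019 + 30 days = Jun 3, 2019.
Adding 71 calendar days to Jun 3, 2019 gives Aug 13, 2019, which is the date on which the refund becomes due.

Aug 13, 2019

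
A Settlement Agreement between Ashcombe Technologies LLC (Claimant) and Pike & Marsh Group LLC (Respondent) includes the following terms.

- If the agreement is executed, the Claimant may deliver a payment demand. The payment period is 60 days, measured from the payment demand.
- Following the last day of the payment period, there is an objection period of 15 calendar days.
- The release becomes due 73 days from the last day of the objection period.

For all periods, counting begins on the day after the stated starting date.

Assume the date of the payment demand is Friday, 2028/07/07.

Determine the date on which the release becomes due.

Adding 60 calendar days to 2028/07/07 gives 2028/09/05, which is the last day of the payment period.
Adding 15 calendar days to 2028/09/05 gives 2028/09/20, which is the last day of the objection period.
Adding 73 calendar days to 2028/09/20 gives 2028/12/02, which is the date on which the release becomes due.

2028/12/02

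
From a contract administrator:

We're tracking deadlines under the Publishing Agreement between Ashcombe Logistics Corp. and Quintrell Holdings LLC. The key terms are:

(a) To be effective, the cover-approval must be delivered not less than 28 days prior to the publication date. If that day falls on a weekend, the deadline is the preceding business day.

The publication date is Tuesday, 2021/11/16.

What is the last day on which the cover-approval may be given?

2021/10/19

2021/11/16 minus 28 days is 2021/10/19. That is a Tuesday, so no adjustment is needed.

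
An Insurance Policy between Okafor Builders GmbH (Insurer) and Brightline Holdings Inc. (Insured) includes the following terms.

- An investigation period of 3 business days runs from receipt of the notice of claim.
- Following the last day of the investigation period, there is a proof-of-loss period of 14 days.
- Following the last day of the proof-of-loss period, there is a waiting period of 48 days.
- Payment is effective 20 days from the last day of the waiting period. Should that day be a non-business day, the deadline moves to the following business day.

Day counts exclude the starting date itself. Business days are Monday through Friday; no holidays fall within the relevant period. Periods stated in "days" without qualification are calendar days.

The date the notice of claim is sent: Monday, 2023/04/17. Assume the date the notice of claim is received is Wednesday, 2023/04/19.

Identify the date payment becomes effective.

The last day of the investigation period: counting 3 business days from Wednesday, 2023/04/19 (Apr 20, Apr 21, Apr 24, skipping weekends) reaches Monday, 2023/04/24.
The last day of the proof-of-loss period: 14 calendar days after 2023/04/24 is 2023/05/08.
Adding 48 calendar days to 2023/05/08 gives 2023/06/25, which is the last day of the waiting period.
Adding 20 calendar days to 2023/06/25 gives 2023/07/15, which is the date payment becomes effective. That falls on a Saturday, so it rolls to the next business day, Monday, 2023/07/17.

2023/07/17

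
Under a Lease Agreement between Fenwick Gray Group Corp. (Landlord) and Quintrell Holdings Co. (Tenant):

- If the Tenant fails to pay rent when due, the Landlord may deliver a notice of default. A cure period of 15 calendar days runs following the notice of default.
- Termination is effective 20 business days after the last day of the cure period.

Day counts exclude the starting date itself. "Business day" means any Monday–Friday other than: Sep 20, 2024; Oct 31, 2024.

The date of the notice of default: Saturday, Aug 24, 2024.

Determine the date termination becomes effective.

Oct 7, 2024

The last day of the cure period: Aug 24, 2024 + 15 days = Sep 8, 2024.
From Sunday, Sep 8, 2024, 20 business days (Sep 9, Sep 10, Sep 11, Sep 12, …, Oct 3, Oct 4, Oct 7, skipping weekends and the listed holiday on Sep 20) brings us to Monday, Oct 7, 2024, which is the date termination becomes effective.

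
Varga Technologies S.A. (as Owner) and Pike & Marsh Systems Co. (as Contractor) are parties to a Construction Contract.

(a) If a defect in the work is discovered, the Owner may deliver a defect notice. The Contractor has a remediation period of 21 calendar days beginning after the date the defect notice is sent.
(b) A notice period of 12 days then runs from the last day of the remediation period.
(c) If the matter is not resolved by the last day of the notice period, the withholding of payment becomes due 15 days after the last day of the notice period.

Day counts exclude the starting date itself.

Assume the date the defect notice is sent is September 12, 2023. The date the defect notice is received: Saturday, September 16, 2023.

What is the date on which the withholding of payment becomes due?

The last day of the remediation period: September 12, 2023 + 21 days = October 3, 2023.
The last day of the notice period: 12 calendar days after October 3, 2023 is October 15, 2023.
The date on which the withholding of payment becomes due: 15 calendar days after October 15, 2023 is October 30, 2023.

October 30, 2023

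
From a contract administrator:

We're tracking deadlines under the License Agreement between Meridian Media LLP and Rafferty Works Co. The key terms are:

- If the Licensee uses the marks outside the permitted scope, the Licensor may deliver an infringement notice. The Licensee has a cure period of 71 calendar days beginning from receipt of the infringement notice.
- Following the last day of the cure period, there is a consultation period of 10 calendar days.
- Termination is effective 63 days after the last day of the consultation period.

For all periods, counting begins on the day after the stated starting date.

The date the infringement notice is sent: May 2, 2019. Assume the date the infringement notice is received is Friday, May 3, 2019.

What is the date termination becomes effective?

Adding 71 calendar days to May 3, 2019 gives Jul 13, 2019, which is the last day of the cure period.
Adding 10 calendar days to Jul 13, 2019 gives Jul 23, 2019, which is the last day of the consultation period.
Adding 63 calendar days to Jul 23, 2019 gives Sep 24, 2019, which is the date termination becomes effective.

Sep 24, 2019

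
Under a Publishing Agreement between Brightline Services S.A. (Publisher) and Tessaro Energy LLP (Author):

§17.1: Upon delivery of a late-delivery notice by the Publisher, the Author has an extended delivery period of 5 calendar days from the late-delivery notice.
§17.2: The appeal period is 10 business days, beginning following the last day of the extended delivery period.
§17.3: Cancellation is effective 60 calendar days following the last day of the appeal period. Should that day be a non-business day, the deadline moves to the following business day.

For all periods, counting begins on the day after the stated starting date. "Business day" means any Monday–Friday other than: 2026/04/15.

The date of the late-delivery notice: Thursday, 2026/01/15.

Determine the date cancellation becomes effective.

The last day of the extended delivery period: 2026/01/15 + 5 days = 2026/01/20.
From Tuesday, 2026/01/20, 10 business days (Jan 21, Jan 22, Jan 23, Jan 26, Jan 27, Jan 28, Jan 29, Jan 30, Feb 2, Feb 3, skipping weekends) brings us to Tuesday, 2026/02/03, which is the last day of the appeal period.
The date cancellation becomes effective: 60 calendar days after 2026/02/03 is 2026/04/04. That falls on a Saturday, so it rolls to the next business day, Monday, 2026/04/06.

2026/04/06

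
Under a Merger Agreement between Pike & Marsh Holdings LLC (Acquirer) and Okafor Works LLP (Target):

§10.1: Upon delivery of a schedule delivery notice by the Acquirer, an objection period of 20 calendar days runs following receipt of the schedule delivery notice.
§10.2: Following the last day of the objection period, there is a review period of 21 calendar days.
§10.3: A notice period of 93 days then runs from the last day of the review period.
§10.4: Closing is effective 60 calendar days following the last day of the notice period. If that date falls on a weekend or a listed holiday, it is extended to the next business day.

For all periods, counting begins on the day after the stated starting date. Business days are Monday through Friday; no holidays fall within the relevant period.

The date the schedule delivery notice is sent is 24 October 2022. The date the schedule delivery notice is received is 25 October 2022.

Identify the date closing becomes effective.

8 May 2023

The last day of the objection period: 25 October 2022 + 20 days = 14 November 2022.
The last day of the review period: 21 calendar days after 14 November 2022 is 5 December 2022.
Adding 93 calendar days to 5 December 2022 gives 8 March 2023, which is the last day of the notice period.
The date closing becomes effective: 8 March 2023 + 60 days = 7 May 2023. That falls on a Sunday, so it rolls to the next business day, Monday, 8 May 2023.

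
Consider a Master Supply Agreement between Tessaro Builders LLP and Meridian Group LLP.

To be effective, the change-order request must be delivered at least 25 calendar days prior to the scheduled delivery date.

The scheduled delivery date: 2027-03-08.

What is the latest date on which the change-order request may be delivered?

2027-02-11

2027-03-08 minus 25 days is 2027-02-11.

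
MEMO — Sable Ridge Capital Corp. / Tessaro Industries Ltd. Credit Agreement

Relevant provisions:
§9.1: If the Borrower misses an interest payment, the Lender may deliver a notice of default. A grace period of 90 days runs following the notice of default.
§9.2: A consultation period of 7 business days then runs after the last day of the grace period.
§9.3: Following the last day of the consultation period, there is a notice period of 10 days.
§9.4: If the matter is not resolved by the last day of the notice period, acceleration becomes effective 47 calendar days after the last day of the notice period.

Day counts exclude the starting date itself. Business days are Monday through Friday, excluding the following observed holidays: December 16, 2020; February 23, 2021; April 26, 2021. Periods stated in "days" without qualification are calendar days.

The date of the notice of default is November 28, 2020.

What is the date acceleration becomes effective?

The last day of the grace period: 90 calendar days after November 28, 2020 is February 26, 2021.
The last day of the consultation period: counting 7 business days from Friday, February 26, 2021 (Mar 1, Mar 2, Mar 3, Mar 4, Mar 5, Mar 8, Mar 9, skipping weekends) reaches Tuesday, March 9, 2021.
Adding 10 calendar days to March 9, 2021 gives March 19, 2021, which is the last day of the notice period.
The date acceleration becomes effective: March 19, 2021 + 47 days = May 5, 2021.

May 5, 2021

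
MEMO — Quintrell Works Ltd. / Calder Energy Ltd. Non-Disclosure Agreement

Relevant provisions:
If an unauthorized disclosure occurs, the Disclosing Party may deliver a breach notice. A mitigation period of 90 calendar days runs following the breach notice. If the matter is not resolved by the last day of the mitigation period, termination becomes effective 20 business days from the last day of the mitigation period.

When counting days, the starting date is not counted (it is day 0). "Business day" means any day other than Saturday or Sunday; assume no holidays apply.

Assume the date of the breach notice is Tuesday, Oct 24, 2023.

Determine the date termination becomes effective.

The last day of the mitigation period: Oct 24, 2023 + 90 days = Jan 22, 2024.
The date termination becomes effective: 20 business days after Monday, Jan 22, 2024, skipping weekends — Jan 23, Jan 24, Jan 25, Jan 26, …, Feb 15, Feb 16, Feb 19 — lands on Monday, Feb 19, 2024.

Feb 19, 2024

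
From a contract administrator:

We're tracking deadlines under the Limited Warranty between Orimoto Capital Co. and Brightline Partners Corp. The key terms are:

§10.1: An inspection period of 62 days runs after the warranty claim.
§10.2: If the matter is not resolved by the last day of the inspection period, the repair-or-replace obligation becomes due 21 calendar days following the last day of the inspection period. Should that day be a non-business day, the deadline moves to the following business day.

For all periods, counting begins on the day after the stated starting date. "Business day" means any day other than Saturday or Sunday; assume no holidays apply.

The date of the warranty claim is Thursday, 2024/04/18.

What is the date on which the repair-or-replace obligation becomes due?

The last day of the inspection period: 2024/04/18 + 62 days = 2024/06/19.
Adding 21 calendar days to 2024/06/19 gives 2024/07/10, which is the date on which the repair-or-replace obligation becomes due. 2024/07/10 is a Wednesday, so no roll-forward applies.

2024/07/10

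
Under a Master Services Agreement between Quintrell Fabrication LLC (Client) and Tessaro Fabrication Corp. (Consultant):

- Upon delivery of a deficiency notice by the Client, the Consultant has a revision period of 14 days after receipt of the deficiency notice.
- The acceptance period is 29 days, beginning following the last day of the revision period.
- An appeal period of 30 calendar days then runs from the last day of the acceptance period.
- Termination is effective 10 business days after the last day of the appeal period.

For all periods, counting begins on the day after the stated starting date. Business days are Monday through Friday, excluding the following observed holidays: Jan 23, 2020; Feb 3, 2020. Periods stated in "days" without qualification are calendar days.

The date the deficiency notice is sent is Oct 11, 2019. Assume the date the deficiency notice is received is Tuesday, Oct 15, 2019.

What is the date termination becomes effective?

Jan 10, 2020

Adding 14 calendar days to Oct 15, 2019 gives Oct 29, 2019, which is the last day of the revision period.
The last day of the acceptance period: 29 calendar days after Oct 29, 2019 is Nov 27, 2019.
The last day of the appeal period: 30 calendar days after Nov 27, 2019 is Dec 27, 2019.
The date termination becomes effective: 10 business days after Friday, Dec 27, 2019, skipping weekends — Dec 30, Dec 31, Jan 1, Jan 2, Jan 3, Jan 6, Jan 7, Jan 8, Jan 9, Jan 10 — lands on Friday, Jan 10, 2020.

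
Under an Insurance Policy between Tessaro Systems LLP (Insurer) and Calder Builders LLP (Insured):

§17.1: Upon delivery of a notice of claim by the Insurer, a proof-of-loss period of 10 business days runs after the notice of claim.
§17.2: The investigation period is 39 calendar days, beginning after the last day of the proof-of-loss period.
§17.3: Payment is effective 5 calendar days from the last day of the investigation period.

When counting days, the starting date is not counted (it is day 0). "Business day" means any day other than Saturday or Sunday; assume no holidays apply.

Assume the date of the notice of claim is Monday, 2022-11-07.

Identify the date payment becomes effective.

From Monday, 2022-11-07, 10 business days (Nov 8, Nov 9, Nov 10, Nov 11, Nov 14, Nov 15, Nov 16, Nov 17, Nov 18, Nov 21, skipping weekends) brings us to Monday, 2022-11-21, which is the last day of the proof-of-loss period.
The last day of the investigation period: 2022-11-21 + 39 days = 2022-12-30.
Adding 5 calendar days to 2022-12-30 gives 2023-01-04, which is the date payment becomes effective.

2023-01-04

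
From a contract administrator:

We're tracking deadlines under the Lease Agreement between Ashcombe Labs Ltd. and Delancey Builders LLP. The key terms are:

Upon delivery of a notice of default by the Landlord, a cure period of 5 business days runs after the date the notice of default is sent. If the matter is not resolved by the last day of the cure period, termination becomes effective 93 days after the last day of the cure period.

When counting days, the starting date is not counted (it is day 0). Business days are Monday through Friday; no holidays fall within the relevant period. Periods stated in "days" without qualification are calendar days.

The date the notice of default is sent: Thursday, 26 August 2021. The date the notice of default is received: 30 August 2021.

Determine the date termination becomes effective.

4 December 2021

From Thursday, 26 August 2021, 5 business days (Aug 27, Aug 30, Aug 31, Sep 1, Sep 2, skipping weekends) brings us to Thursday, 2 September 2021, which is the last day of the cure period.
Adding 93 calendar days to 2 September 2021 gives 4 December 2021, which is the date termination becomes effective.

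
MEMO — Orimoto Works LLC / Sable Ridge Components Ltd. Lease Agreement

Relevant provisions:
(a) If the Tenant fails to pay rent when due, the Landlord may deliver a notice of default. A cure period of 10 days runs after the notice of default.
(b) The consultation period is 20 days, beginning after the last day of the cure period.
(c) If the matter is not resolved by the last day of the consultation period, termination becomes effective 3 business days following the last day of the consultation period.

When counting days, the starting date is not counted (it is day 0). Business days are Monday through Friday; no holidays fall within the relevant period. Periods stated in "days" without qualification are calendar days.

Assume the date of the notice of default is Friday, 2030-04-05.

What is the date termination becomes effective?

2030-05-08

The last day of the cure period: 10 calendar days after 2030-04-05 is 2030-04-15.
The last day of the consultation period: 2030-04-15 + 20 days = 2030-05-05.
From Sunday, 2030-05-05, 3 business days (May 6, May 7, May 8, skipping weekends) brings us to Wednesday, 2030-05-08, which is the date termination becomes effective.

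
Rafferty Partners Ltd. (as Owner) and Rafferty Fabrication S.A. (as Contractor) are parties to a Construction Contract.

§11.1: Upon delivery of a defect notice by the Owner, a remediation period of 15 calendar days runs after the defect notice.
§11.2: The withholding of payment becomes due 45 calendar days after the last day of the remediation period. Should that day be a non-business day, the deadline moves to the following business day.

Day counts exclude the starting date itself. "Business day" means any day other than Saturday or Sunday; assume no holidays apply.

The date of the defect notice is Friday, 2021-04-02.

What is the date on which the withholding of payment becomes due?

2021-06-01

The last day of the remediation period: 15 calendar days after 2021-04-02 is 2021-04-17.
The date on which the withholding of payment becomes due: 45 calendar days after 2021-04-17 is 2021-06-01. 2021-06-01 is a Tuesday, so no roll-forward applies.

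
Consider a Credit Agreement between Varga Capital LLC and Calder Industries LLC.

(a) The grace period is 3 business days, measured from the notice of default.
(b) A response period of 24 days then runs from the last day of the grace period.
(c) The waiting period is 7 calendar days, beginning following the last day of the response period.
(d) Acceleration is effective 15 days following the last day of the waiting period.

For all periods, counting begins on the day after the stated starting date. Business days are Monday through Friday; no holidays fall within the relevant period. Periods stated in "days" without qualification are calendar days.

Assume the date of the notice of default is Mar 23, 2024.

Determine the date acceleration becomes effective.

The last day of the grace period: 3 business days after Saturday, Mar 23, 2024, skipping weekends — Mar 25, Mar 26, Mar 27 — lands on Wednesday, Mar 27, 2024.
The last day of the response period: Mar 27, 2024 + 24 days = Apr 20, 2024.
The last day of the waiting period: 7 calendar days after Apr 20, 2024 is Apr 27, 2024.
Adding 15 calendar days to Apr 27, 2024 gives May 12, 2024, which is the date acceleration becomes effective.

May 12, 2024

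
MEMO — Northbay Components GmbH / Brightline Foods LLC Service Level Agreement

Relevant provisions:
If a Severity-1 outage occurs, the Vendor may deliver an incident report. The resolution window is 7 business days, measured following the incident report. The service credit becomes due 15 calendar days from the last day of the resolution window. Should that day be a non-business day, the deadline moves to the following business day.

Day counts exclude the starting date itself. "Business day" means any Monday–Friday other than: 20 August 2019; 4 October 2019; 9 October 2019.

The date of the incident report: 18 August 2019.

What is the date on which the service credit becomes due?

12 September 2019

The last day of the resolution window: counting 7 business days from Sunday, 18 August 2019 (Aug 19, Aug 21, Aug 22, Aug 23, Aug 26, Aug 27, Aug 28, skipping weekends and the listed holiday on Aug 20) reaches Wednesday, 28 August 2019.
The date on which the service credit becomes due: 28 August 2019 + 15 days = 12 September 2019. 12 September 2019 is a Thursday and is not a listed holiday, so no roll-forward applies.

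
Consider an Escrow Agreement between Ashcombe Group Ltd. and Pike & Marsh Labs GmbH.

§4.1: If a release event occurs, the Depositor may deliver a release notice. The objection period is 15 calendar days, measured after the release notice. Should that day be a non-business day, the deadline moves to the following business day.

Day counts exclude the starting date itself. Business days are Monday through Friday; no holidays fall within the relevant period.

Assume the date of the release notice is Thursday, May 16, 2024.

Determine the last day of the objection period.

May 31, 2024

Adding 15 calendar days to May 16, 2024 gives May 31, 2024, which is the last day of the objection period. May 31, 2024 is a Friday, so no roll-forward applies.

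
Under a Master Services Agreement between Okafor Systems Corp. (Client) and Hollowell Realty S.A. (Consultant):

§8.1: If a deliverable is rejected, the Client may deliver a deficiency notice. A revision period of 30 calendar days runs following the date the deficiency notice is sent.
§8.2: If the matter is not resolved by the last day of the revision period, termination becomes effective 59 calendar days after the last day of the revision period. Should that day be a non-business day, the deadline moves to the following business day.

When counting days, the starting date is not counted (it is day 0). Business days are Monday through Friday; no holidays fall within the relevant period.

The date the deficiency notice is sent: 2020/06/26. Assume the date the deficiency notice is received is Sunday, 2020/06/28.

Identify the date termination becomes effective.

The last day of the revision period: 2020/06/26 + 30 days = 2020/07/26.
The date termination becomes effective: 59 calendar days after 2020/07/26 is 2020/09/23. 2020/09/23 is a Wednesday, so no roll-forward applies.

2020/09/23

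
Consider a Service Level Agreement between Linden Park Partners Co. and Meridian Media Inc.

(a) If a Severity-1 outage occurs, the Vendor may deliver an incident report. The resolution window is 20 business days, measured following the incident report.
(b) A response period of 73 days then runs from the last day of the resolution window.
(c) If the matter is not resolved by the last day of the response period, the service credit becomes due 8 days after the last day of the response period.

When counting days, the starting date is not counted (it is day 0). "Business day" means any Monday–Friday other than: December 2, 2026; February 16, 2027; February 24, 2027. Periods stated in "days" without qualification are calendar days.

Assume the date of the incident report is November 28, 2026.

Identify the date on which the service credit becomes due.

The last day of the resolution window: 20 business days after Saturday, November 28, 2026, skipping weekends and the listed holiday on Dec 2 — Nov 30, Dec 1, Dec 3, Dec 4, …, Dec 24, Dec 25, Dec 28 — lands on Monday, December 28, 2026.
The last day of the response period: 73 calendar days after December 28, 2026 is March 11, 2027.
The date on which the service credit becomes due: March 11, 2027 + 8 days = March 19, 2027.

March 19, 2027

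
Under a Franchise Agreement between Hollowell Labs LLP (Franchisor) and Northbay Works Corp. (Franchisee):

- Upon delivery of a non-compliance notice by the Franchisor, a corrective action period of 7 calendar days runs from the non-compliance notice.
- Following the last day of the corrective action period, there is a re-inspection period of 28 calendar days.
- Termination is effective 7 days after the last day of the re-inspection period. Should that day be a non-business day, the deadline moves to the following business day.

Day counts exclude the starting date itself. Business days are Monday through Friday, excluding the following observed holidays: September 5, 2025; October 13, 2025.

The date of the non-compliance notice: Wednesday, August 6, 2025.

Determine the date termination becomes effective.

September 17, 2025

The last day of the corrective action period: August 6, 2025 + 7 days = August 13, 2025.
The last day of the re-inspection period: August 13, 2025 + 28 days = September 10, 2025.
The date termination becomes effective: September 10, 2025 + 7 days = September 17, 2025. September 17, 2025 is a Wednesday and is not a listed holiday, so no roll-forward applies.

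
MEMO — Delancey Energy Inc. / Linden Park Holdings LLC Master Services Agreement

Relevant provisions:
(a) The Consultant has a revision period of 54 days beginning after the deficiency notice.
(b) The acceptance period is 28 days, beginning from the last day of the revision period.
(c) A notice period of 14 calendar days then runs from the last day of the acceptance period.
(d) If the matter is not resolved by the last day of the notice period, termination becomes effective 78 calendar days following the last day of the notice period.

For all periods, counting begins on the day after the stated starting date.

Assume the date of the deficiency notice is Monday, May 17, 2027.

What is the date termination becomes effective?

November 7, 2027

Adding 54 calendar days to May 17, 2027 gives July 10, 2027, which is the last day of the revision period.
The last day of the acceptance period: July 10, 2027 + 28 days = August 7, 2027.
The last day of the notice period: August 7, 2027 + 14 days = August 21, 2027.
The date termination becomes effective: 78 calendar days after August 21, 2027 is November 7, 2027.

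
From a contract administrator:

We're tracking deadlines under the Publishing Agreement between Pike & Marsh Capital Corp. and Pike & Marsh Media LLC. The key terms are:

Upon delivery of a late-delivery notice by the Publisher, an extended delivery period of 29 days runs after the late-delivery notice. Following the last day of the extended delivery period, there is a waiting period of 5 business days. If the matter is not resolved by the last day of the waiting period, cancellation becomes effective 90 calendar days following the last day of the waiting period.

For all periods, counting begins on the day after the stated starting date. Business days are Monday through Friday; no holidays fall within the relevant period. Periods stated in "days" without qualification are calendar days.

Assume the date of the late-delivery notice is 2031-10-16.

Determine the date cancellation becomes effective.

2032-02-19

The last day of the extended delivery period: 2031-10-16 + 29 days = 2031-11-14.
The last day of the waiting period: 5 business days after Friday, 2031-11-14, skipping weekends — Nov 17, Nov 18, Nov 19, Nov 20, Nov 21 — lands on Friday, 2031-11-21.
The date cancellation becomes effective: 90 calendar days after 2031-11-21 is 2032-02-19.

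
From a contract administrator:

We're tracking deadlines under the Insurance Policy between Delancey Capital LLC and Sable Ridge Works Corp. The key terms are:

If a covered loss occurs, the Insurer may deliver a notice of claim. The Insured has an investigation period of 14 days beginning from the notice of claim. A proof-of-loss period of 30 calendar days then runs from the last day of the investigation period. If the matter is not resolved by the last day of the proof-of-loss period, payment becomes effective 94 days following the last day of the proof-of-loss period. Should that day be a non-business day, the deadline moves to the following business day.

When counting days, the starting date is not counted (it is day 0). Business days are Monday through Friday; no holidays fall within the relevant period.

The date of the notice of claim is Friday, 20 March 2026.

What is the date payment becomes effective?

The last day of the investigation period: 14 calendar days after 20 March 2026 is 3 April 2026.
The last day of the proof-of-loss period: 30 calendar days after 3 April 2026 is 3 May 2026.
The date payment becomes effective: 94 calendar days after 3 May 2026 is 5 August 2026. 5 August 2026 is a Wednesday, so no roll-forward applies.

5 August 2026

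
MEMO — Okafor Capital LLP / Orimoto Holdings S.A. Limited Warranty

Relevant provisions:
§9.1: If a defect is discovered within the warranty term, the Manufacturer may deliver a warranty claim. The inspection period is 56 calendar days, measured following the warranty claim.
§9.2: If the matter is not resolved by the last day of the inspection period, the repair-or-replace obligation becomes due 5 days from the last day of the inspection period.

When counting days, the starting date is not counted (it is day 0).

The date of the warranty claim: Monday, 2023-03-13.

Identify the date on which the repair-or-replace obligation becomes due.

The last day of the inspection period: 2023-03-13 + 56 days = 2023-05-08.
The date on which the repair-or-replace obligation becomes due: 5 calendar days after 2023-05-08 is 2023-05-13.

2023-05-13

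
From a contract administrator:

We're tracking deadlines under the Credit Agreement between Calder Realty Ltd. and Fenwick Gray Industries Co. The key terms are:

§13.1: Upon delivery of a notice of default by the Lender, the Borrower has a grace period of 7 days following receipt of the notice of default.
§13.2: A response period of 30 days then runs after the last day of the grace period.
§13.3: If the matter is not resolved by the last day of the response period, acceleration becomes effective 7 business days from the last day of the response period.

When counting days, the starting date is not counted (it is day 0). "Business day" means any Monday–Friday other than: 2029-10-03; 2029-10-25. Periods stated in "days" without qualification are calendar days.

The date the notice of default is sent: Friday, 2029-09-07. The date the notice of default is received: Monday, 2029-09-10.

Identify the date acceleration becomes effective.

2029-10-29

The last day of the grace period: 2029-09-10 + 7 days = 2029-09-17.
Adding 30 calendar days to 2029-09-17 gives 2029-10-17, which is the last day of the response period.
From Wednesday, 2029-10-17, 7 business days (Oct 18, Oct 19, Oct 22, Oct 23, Oct 24, Oct 26, Oct 29, skipping weekends and the listed holiday on Oct 25) brings us to Monday, 2029-10-29, which is the date acceleration becomes effective.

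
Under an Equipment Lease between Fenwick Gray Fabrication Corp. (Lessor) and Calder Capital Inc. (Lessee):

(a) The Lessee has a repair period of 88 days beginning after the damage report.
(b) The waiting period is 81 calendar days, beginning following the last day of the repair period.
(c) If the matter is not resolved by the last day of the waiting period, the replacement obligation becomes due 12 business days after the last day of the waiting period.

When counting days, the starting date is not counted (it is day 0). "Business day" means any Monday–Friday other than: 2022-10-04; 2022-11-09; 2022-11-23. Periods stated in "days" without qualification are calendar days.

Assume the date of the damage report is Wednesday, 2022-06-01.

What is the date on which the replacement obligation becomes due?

2022-12-06

The last day of the repair period: 88 calendar days after 2022-06-01 is 2022-08-28.
The last day of the waiting period: 81 calendar days after 2022-08-28 is 2022-11-17.
The date on which the replacement obligation becomes due: counting 12 business days from Thursday, 2022-11-17 (Nov 18, Nov 21, Nov 22, Nov 24, …, Dec 2, Dec 5, Dec 6, skipping weekends and the listed holiday on Nov 23) reaches Tuesday, 2022-12-06.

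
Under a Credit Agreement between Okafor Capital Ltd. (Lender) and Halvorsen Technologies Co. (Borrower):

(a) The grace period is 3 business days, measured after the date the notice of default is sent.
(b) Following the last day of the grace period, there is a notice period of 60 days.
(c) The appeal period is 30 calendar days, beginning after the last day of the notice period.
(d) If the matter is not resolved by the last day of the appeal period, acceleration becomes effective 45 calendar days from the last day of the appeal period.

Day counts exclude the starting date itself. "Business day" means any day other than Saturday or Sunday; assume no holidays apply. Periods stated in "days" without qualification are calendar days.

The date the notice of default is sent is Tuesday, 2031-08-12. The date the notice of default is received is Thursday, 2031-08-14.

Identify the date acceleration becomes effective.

The last day of the grace period: 3 business days after Tuesday, 2031-08-12, skipping weekends — Aug 13, Aug 14, Aug 15 — lands on Friday, 2031-08-15.
The last day of the notice period: 60 calendar days after 2031-08-15 is 2031-10-14.
Adding 30 calendar days to 2031-10-14 gives 2031-11-13, which is the last day of the appeal period.
The date acceleration becomes effective: 2031-11-13 + 45 days = 2031-12-28.

2031-12-28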